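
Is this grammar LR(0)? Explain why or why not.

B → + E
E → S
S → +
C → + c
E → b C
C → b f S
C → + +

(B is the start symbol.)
Yes, the grammar is LR(0)

A grammar is LR(0) if no state in the canonical LR(0) collection has:
  - both a shift item (dot before a terminal) and a complete item (shift-reduce conflict), or
  - two or more complete items (reduce-reduce conflict; the accept item [B' → B .] counts as a complete item here).

Augment with B' → B and build the canonical LR(0) collection (I0 = CLOSURE({[B' → . B]}), then GOTO on every symbol after a dot until no new states appear). It has 14 states:
  I0: { [B → . + E], [B' → . B] }  — shift
  I1: { [B → + . E], [E → . S], [E → . b C], [S → . +] }  — shift
  I2: { [B' → B .] }  — accept
  I3: { [S → + .] }  — reduce
  I4: { [B → + E .] }  — reduce
  I5: { [E → S .] }  — reduce
  I6: { [C → . + +], [C → . + c], [C → . b f S], [E → b . C] }  — shift
  I7: { [C → + . +], [C → + . c] }  — shift
  I8: { [E → b C .] }  — reduce
  I9: { [C → b . f S] }  — shift
  I10: { [C → b f . S], [S → . +] }  — shift
  I11: { [C → b f S .] }  — reduce
  I12: { [C → + + .] }  — reduce
  I13: { [C → + c .] }  — reduce

Every state is either a pure shift/goto state or contains exactly one complete item and nothing to shift — no conflicts. The grammar is LR(0).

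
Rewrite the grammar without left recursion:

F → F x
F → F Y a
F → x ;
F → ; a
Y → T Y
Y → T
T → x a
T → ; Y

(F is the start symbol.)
F → x ; F'
F → ; a F'
F' → x F'
F' → Y a F'
F' → ε
Y → T Y
Y → T
T → x a
T → ; Y

F is directly left-recursive. The standard transformation for
  A → A α₁ | ... | A α_m | β₁ | ... | β_n
is
  A  → β₁ A' | ... | β_n A'
  A' → α₁ A' | ... | α_m A' | ε

F → x ; becomes F → x ; F'
F → ; a becomes F → ; a F'
F → F x becomes F' → x F'
F → F Y a becomes F' → Y a F'
Add F' → ε

Productions for other non-terminals are unchanged:
  Y → T Y
  Y → T
  T → x a
  T → ; Y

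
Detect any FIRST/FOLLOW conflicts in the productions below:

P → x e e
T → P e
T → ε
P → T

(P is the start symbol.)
Yes. T → P e with FOLLOW(T) on { 'e' }

A FIRST/FOLLOW conflict occurs when a non-terminal N has a nullable alternative N → β (β ⇒* ε) and another alternative N → α with FIRST(α) ∩ FOLLOW(N) ≠ ∅: on such a lookahead the parser cannot decide between expanding α and letting N vanish via β.

Nullable non-terminals: P, T.
FIRST sets used below: FIRST(T) = { 'e', 'x', ε }, FIRST(P) = { 'e', 'x', ε }

P: nullable alternative(s) P → T; FOLLOW(P) = { $, 'e' }
  P → x e e: FIRST \ {ε} = { 'x' } — disjoint from FOLLOW(P)
  P → T: FIRST \ {ε} = { 'e', 'x' } — this is the only nullable alternative, skip

T: nullable alternative(s) T → ε; FOLLOW(T) = { $, 'e' }
  T → P e: FIRST \ {ε} = { 'e', 'x' } — overlaps FOLLOW(T) on { 'e' }: CONFLICT
  T → ε: FIRST \ {ε} = { } — this is the only nullable alternative, skip

So the grammar has 1 FIRST/FOLLOW conflict (marked CONFLICT above).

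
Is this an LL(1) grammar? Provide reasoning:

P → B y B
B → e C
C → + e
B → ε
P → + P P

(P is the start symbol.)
A grammar is LL(1) if for each non-terminal N with multiple productions, the predict sets of those productions are pairwise disjoint, where PREDICT(N → α) = (FIRST(α) \ {ε}) ∪ (FOLLOW(N) if α ⇒* ε).

Relevant sets:
  FIRST(B) = { 'e', ε }
  FOLLOW(B) = { $, '+', 'e', 'y' }

For P:
  PREDICT(P → B y B) = { 'e', 'y' }
  PREDICT(P → '+' P P) = { '+' }
For B:
  PREDICT(B → e C) = { 'e' }
  PREDICT(B → ε) = { $, '+', 'e', 'y' }
C has a single production, so nothing to check there.

Conflict found: Predict set conflict for B: { 'e' }
The grammar is NOT LL(1).

Answer: No. Predict set conflict for B: { 'e' }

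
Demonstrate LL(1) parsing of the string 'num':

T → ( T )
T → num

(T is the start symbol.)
Stack is shown with the top on the left.

Stack  Input  Action
--------------------
T $    num $  output T → num
num $  num $  match 'num'
$      $      accept

The string is accepted.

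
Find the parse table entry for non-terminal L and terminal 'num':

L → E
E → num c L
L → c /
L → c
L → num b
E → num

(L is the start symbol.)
To find M[L, 'num'], we find productions for L where 'num' is in the predict set (PREDICT(N → α) = (FIRST(α) \ {ε}) ∪ (FOLLOW(N) if α ⇒* ε)).

Relevant sets:
  FIRST(E) = { 'num' }

L → E: PREDICT = { 'num' }
  'num' is in predict set, so this production goes in M[L, 'num']
L → c /: PREDICT = { 'c' }
L → c: PREDICT = { 'c' }
L → num b: PREDICT = { 'num' }
  'num' is in predict set, so this production goes in M[L, 'num']

M[L, 'num'] = L → E, L → num b  (a multiply-defined cell — the grammar is not LL(1))

Answer: L → E, L → num b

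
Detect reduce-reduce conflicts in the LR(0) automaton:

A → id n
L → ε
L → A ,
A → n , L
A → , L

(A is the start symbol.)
No reduce-reduce conflicts

A reduce-reduce conflict occurs when an LR(0) state has two complete items [A → α .] and [B → β .] — both call for a reduction, and with no lookahead the parser cannot choose between them.

Augment with A' → A and build the canonical LR(0) collection (I0 = CLOSURE({[A' → . A]}), then GOTO on every symbol after a dot until no new states appear). It has 11 states:
  I0: { [A → . , L], [A → . id n], [A → . n , L], [A' → . A] }  — shift
  I1: { [A → , . L], [A → . , L], [A → . id n], [A → . n , L], [L → . A ,], [L → .] }  — shift, reduce
  I2: { [A' → A .] }  — accept
  I3: { [A → id . n] }  — shift
  I4: { [A → n . , L] }  — shift
  I5: { [A → . , L], [A → . id n], [A → . n , L], [A → n , . L], [L → . A ,], [L → .] }  — shift, reduce
  I6: { [L → A . ,] }  — shift
  I7: { [A → n , L .] }  — reduce
  I8: { [L → A , .] }  — reduce
  I9: { [A → id n .] }  — reduce
  I10: { [A → , L .] }  — reduce

No state contains more than one complete item.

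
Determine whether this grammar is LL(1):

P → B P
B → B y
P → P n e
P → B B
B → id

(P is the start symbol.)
A grammar is LL(1) if for each non-terminal N with multiple productions, the predict sets of those productions are pairwise disjoint, where PREDICT(N → α) = (FIRST(α) \ {ε}) ∪ (FOLLOW(N) if α ⇒* ε).

Relevant sets:
  FIRST(B) = { 'id' }
  FIRST(P) = { 'id' }

For P:
  PREDICT(P → B P) = { 'id' }
  PREDICT(P → P n e) = { 'id' }
  PREDICT(P → B B) = { 'id' }
For B:
  PREDICT(B → B y) = { 'id' }
  PREDICT(B → id) = { 'id' }

Conflict found: Predict set conflict for P: { 'id' }
The grammar is NOT LL(1).

Answer: No. Predict set conflict for P: { 'id' }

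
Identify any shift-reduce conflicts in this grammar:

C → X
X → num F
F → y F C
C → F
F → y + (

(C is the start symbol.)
Augment with C' → C and build the canonical LR(0) collection (I0 = CLOSURE({[C' → . C]}), then GOTO on every symbol after a dot until no new states appear). It has 11 states:
  I0: { [C → . F], [C → . X], [C' → . C], [F → . y + (], [F → . y F C], [X → . num F] }  — shift
  I1: { [C' → C .] }  — accept
  I2: { [C → F .] }  — reduce
  I3: { [C → X .] }  — reduce
  I4: { [F → . y + (], [F → . y F C], [X → num . F] }  — shift
  I5: { [F → . y + (], [F → . y F C], [F → y . + (], [F → y . F C] }  — shift
  I6: { [F → y + . (] }  — shift
  I7: { [C → . F], [C → . X], [F → . y + (], [F → . y F C], [F → y F . C], [X → . num F] }  — shift
  I8: { [F → y F C .] }  — reduce
  I9: { [F → y + ( .] }  — reduce
  I10: { [X → num F .] }  — reduce

No state contains both a complete item and a shift item.

Answer: No shift-reduce conflicts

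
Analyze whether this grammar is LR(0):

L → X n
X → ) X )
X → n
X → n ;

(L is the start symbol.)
No. Shift-reduce conflict between [X → n .] and [X → n . ;]

A grammar is LR(0) if no state in the canonical LR(0) collection has:
  - both a shift item (dot before a terminal) and a complete item (shift-reduce conflict), or
  - two or more complete items (reduce-reduce conflict; the accept item [L' → L .] counts as a complete item here).

Augment with L' → L and build the canonical LR(0) collection (I0 = CLOSURE({[L' → . L]}), then GOTO on every symbol after a dot until no new states appear). It has 9 states:
  I0: { [L → . X n], [L' → . L], [X → . ) X )], [X → . n ;], [X → . n] }  — shift
  I1: { [X → ) . X )], [X → . ) X )], [X → . n ;], [X → . n] }  — shift
  I2: { [L' → L .] }  — accept
  I3: { [L → X . n] }  — shift
  I4: { [X → n . ;], [X → n .] }  — shift, reduce
  I5: { [X → n ; .] }  — reduce
  I6: { [L → X n .] }  — reduce
  I7: { [X → ) X . )] }  — shift
  I8: { [X → ) X ) .] }  — reduce

Conflict in state I4:
  Shift-reduce conflict between [X → n .] and [X → n . ;]
So the grammar is NOT LR(0).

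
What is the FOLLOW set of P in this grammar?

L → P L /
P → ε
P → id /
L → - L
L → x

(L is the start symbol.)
{ '-', 'id', 'x' }

To compute FOLLOW(P), find every occurrence of P on a right-hand side N → α P β: add FIRST(β) \ {ε}, and if β is empty or nullable also add FOLLOW(N). Iterate to a fixed point.

In L → P L /: P is followed by L '/', add FIRST(L '/') \ {ε} = { '-', 'id', 'x' }

Taking the union: FOLLOW(P) = { '-', 'id', 'x' }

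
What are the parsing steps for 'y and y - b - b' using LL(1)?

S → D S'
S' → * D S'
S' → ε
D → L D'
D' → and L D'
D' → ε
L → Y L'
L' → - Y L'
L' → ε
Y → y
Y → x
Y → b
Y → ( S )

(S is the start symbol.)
LL(1) parsing maintains a stack (initially the start symbol over $) and the input. At each step: if the stack top is a terminal, match it against the current input token; if it is a non-terminal N, replace it with the RHS of M[N, lookahead] (the unique production whose predict set contains the lookahead).

Stack is shown with the top on the left.

Stack           Input              Action
-----------------------------------------
S $             y and y - b - b $  output S → D S'
D S' $          y and y - b - b $  output D → L D'
L D' S' $       y and y - b - b $  output L → Y L'
Y L' D' S' $    y and y - b - b $  output Y → y
y L' D' S' $    y and y - b - b $  match 'y'
L' D' S' $      and y - b - b $    output L' → ε
D' S' $         and y - b - b $    output D' → and L D'
and L D' S' $   and y - b - b $    match 'and'
L D' S' $       y - b - b $        output L → Y L'
Y L' D' S' $    y - b - b $        output Y → y
y L' D' S' $    y - b - b $        match 'y'
L' D' S' $      - b - b $          output L' → - Y L'
- Y L' D' S' $  - b - b $          match '-'
Y L' D' S' $    b - b $            output Y → b
b L' D' S' $    b - b $            match 'b'
L' D' S' $      - b $              output L' → - Y L'
- Y L' D' S' $  - b $              match '-'
Y L' D' S' $    b $                output Y → b
b L' D' S' $    b $                match 'b'
L' D' S' $      $                  output L' → ε
D' S' $         $                  output D' → ε
S' $            $                  output S' → ε
$               $                  accept

The string is accepted.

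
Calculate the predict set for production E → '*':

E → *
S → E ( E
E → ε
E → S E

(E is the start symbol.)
{ '*' }

PREDICT(E → '*') = (FIRST(RHS) \ {ε}) ∪ (FOLLOW(E) if ε ∈ FIRST(RHS), i.e. RHS ⇒* ε)
FIRST('*') = { '*' }
ε ∉ FIRST('*'), so FOLLOW(E) is not added.
PREDICT(E → '*') = { '*' }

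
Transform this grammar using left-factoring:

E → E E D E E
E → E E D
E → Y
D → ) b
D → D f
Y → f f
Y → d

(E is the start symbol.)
Left-factoring transforms A → αβ₁ | αβ₂ into A → αA' and A' → β₁ | β₂
(α is the longest common prefix among the alternatives). Repeat until
no nonterminal has two alternatives with a common prefix.

Round 1: E has alternatives sharing prefix 'E E D'. Introduce E': E → E E D E'
  Add: E' → E E
  Add: E' → ε

No remaining common prefixes — done.

Resulting grammar:
E → E E D E'
E' → E E
E' → ε
E → Y
D → ) b
D → D f
Y → f f
Y → d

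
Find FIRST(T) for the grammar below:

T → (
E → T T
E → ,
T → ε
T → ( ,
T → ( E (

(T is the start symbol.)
From T → (:
  - '(' is a terminal: add '(' and stop
From T → ε:
  - ε-production, so ε ∈ FIRST(T)
From T → ( ,:
  - '(' is a terminal: add '(' and stop
From T → ( E (:
  - '(' is a terminal: add '(' and stop

Collecting: FIRST(T) = { '(', ε }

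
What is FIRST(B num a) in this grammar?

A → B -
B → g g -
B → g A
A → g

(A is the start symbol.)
FIRST sets of the non-terminals involved (from the grammar, by fixed-point iteration):
  FIRST(B) = { 'g' }

To compute FIRST(B num a), process the symbols left to right:
Symbol B is a non-terminal. Add FIRST(B) \ {ε} = { 'g' }
B is not nullable (ε ∉ FIRST(B)), so stop here.
FIRST(B num a) = { 'g' }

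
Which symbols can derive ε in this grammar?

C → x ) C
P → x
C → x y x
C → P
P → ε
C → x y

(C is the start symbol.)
{ 'C', 'P' }

ε-productions: P → ε
So P is immediately nullable.
C → P: every symbol on the right is nullable, so C is nullable too.
Every non-terminal is now nullable.
Nullable = { 'C', 'P' }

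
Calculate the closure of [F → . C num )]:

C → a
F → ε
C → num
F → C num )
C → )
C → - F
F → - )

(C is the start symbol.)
{ [C → . )], [C → . - F], [C → . a], [C → . num], [F → . C num )] }

Start with: [F → . C num )]
  [F → . C num )] has the dot before C: add [C → . a], [C → . num], [C → . )], [C → . - F]
No further items can be added.

CLOSURE = { [C → . )], [C → . - F], [C → . a], [C → . num], [F → . C num )] }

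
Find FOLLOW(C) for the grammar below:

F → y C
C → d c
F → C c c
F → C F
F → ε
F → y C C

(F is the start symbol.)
{ $, 'c', 'd', 'y' }

To compute FOLLOW(C), find every occurrence of C on a right-hand side N → α C β: add FIRST(β) \ {ε}, and if β is empty or nullable also add FOLLOW(N). Iterate to a fixed point.

In F → y C: C is at the end, add FOLLOW(F)
In F → C c c: C is followed by c c, add FIRST(c c) \ {ε} = { 'c' }
In F → C F: C is followed by F, add FIRST(F) \ {ε} = { 'd', 'y' }
  F is nullable, so also add FOLLOW(F)
In F → y C C: C is followed by C, add FIRST(C) \ {ε} = { 'd' }
In F → y C C: C is at the end, add FOLLOW(F)

The FOLLOW sets referred to above (computed the same way, to a fixed point):
  FOLLOW(F) = { $ }

Taking the union: FOLLOW(C) = { $, 'c', 'd', 'y' }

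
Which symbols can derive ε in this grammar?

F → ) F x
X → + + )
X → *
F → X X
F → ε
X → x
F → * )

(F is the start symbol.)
{ 'F' }

ε-productions: F → ε
So F is immediately nullable.
No further non-terminal can be added: every production for the remaining non-terminals contains a terminal or a non-nullable non-terminal.
Nullable = { 'F' }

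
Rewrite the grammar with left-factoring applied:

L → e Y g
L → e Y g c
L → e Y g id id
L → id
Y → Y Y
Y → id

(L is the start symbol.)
L → e Y g L'
L' → ε
L' → c
L' → id id
L → id
Y → Y Y
Y → id

Left-factoring transforms A → αβ₁ | αβ₂ into A → αA' and A' → β₁ | β₂
(α is the longest common prefix among the alternatives). Repeat until
no nonterminal has two alternatives with a common prefix.

Round 1: L has alternatives sharing prefix 'e Y g'. Introduce L': L → e Y g L'
  Add: L' → ε
  Add: L' → c
  Add: L' → id id

No remaining common prefixes — done.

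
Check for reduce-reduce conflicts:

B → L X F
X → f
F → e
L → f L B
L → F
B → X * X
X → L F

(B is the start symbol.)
Yes — I14: [L → F .] vs [X → L F .]

Augment with B' → B and build the canonical LR(0) collection (I0 = CLOSURE({[B' → . B]}), then GOTO on every symbol after a dot until no new states appear). It has 17 states:
  I0: { [B → . L X F], [B → . X * X], [B' → . B], [F → . e], [L → . F], [L → . f L B], [X → . L F], [X → . f] }  — shift
  I1: { [B' → B .] }  — accept
  I2: { [L → F .] }  — reduce
  I3: { [B → L . X F], [F → . e], [L → . F], [L → . f L B], [X → . L F], [X → . f], [X → L . F] }  — shift
  I4: { [B → X . * X] }  — shift
  I5: { [F → e .] }  — reduce
  I6: { [F → . e], [L → . F], [L → . f L B], [L → f . L B], [X → f .] }  — shift, reduce
  I7: { [B → . L X F], [B → . X * X], [F → . e], [L → . F], [L → . f L B], [L → f L . B], [X → . L F], [X → . f] }  — shift
  I8: { [F → . e], [L → . F], [L → . f L B], [L → f . L B] }  — shift
  I9: { [L → f L B .] }  — reduce
  I10: { [B → X * . X], [F → . e], [L → . F], [L → . f L B], [X → . L F], [X → . f] }  — shift
  I11: { [F → . e], [X → L . F] }  — shift
  I12: { [B → X * X .] }  — reduce
  I13: { [X → L F .] }  — reduce
  I14: { [L → F .], [X → L F .] }  — 2 reduces
  I15: { [B → L X . F], [F → . e] }  — shift
  I16: { [B → L X F .] }  — reduce

I14 contains complete items [L → F .], [X → L F .] — reduce-reduce conflict.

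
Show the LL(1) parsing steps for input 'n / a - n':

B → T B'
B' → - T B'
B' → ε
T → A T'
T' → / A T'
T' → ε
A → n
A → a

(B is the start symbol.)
LL(1) parsing maintains a stack (initially the start symbol over $) and the input. At each step: if the stack top is a terminal, match it against the current input token; if it is a non-terminal N, replace it with the RHS of M[N, lookahead] (the unique production whose predict set contains the lookahead).

Stack is shown with the top on the left.

Stack        Input        Action
--------------------------------
B $          n / a - n $  output B → T B'
T B' $       n / a - n $  output T → A T'
A T' B' $    n / a - n $  output A → n
n T' B' $    n / a - n $  match 'n'
T' B' $      / a - n $    output T' → / A T'
/ A T' B' $  / a - n $    match '/'
A T' B' $    a - n $      output A → a
a T' B' $    a - n $      match 'a'
T' B' $      - n $        output T' → ε
B' $         - n $        output B' → - T B'
- T B' $     - n $        match '-'
T B' $       n $          output T → A T'
A T' B' $    n $          output A → n
n T' B' $    n $          match 'n'
T' B' $      $            output T' → ε
B' $         $            output B' → ε
$            $            accept

The string is accepted.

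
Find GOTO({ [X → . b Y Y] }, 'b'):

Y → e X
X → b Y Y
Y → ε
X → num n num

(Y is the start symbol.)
GOTO(I, 'b') = CLOSURE({ [A → αX.β] : [A → α.Xβ] ∈ I, X = 'b' })

Items with dot before 'b', with the dot advanced:
  [X → . b Y Y] → [X → b . Y Y]
Closure of the advanced items:
  [X → b . Y Y] has the dot before Y: add [Y → . e X], [Y → .]

GOTO = { [X → b . Y Y], [Y → . e X], [Y → .] }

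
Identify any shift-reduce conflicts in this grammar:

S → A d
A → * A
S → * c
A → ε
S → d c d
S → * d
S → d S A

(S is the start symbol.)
Augment with S' → S and build the canonical LR(0) collection (I0 = CLOSURE({[S' → . S]}), then GOTO on every symbol after a dot until no new states appear). It has 14 states:
  I0: { [A → . * A], [A → .], [S → . * c], [S → . * d], [S → . A d], [S → . d S A], [S → . d c d], [S' → . S] }  — shift, reduce
  I1: { [A → * . A], [A → . * A], [A → .], [S → * . c], [S → * . d] }  — shift, reduce
  I2: { [S → A . d] }  — shift
  I3: { [S' → S .] }  — accept
  I4: { [A → . * A], [A → .], [S → . * c], [S → . * d], [S → . A d], [S → . d S A], [S → . d c d], [S → d . S A], [S → d . c d] }  — shift, reduce
  I5: { [A → . * A], [A → .], [S → d S . A] }  — shift, reduce
  I6: { [S → d c . d] }  — shift
  I7: { [S → d c d .] }  — reduce
  I8: { [A → * . A], [A → . * A], [A → .] }  — shift, reduce
  I9: { [S → d S A .] }  — reduce
  I10: { [A → * A .] }  — reduce
  I11: { [S → A d .] }  — reduce
  I12: { [S → * c .] }  — reduce
  I13: { [S → * d .] }  — reduce

I0 contains reduce item [A → .] and shift items [A → . * A], [S → . * c], [S → . * d], [S → . d S A], [S → . d c d] — shift-reduce conflict.
I1 contains reduce item [A → .] and shift items [A → . * A], [S → * . c], [S → * . d] — shift-reduce conflict.
I4 contains reduce item [A → .] and shift items [A → . * A], [S → . * c], [S → . * d], [S → . d S A], [S → . d c d], [S → d . c d] — shift-reduce conflict.
I5 contains reduce item [A → .] and shift item [A → . * A] — shift-reduce conflict.
I8 contains reduce item [A → .] and shift item [A → . * A] — shift-reduce conflict.

Answer: Yes — I0: [A → .] vs [A → . * A]; I1: [A → .] vs [A → . * A]; I4: [A → .] vs [A → . * A]; I5: [A → .] vs [A → . * A]; I8: [A → .] vs [A → . * A]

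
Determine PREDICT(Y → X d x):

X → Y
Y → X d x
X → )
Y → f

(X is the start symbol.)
{ ')', 'f' }

PREDICT(Y → X d x) = (FIRST(RHS) \ {ε}) ∪ (FOLLOW(Y) if ε ∈ FIRST(RHS), i.e. RHS ⇒* ε)
FIRST(X) = { ')', 'f' }
FIRST(X d x) = { ')', 'f' }
ε ∉ FIRST(X d x), so FOLLOW(Y) is not added.
PREDICT(Y → X d x) = { ')', 'f' }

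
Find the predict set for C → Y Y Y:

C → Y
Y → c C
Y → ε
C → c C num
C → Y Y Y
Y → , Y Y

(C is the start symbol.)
{ $, ',', 'c', 'num' }

PREDICT(C → Y Y Y) = (FIRST(RHS) \ {ε}) ∪ (FOLLOW(C) if ε ∈ FIRST(RHS), i.e. RHS ⇒* ε)
FIRST(Y) = { ',', 'c', ε }
FIRST(Y Y Y) = { ',', 'c', ε }
ε ∈ FIRST(Y Y Y) (the right-hand side is nullable), so add FOLLOW(C) = { $, ',', 'c', 'num' }
PREDICT(C → Y Y Y) = { $, ',', 'c', 'num' }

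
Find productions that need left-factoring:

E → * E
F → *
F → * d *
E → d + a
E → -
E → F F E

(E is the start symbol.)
Yes, F has productions with common prefix '*'

Left-factoring is needed when two productions for the same non-terminal
share a common prefix on the right-hand side.

Productions for E:
  E → * E
  E → d + a
  E → -
  E → F F E
Productions for F:
  F → *
  F → * d *

Found common prefix '*' in productions for F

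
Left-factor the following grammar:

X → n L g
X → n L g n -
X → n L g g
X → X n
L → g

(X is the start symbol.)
X → n L g X'
X' → ε
X' → n -
X' → g
X → X n
L → g

Left-factoring transforms A → αβ₁ | αβ₂ into A → αA' and A' → β₁ | β₂
(α is the longest common prefix among the alternatives). Repeat until
no nonterminal has two alternatives with a common prefix.

Round 1: X has alternatives sharing prefix 'n L g'. Introduce X': X → n L g X'
  Add: X' → ε
  Add: X' → n -
  Add: X' → g

No remaining common prefixes — done.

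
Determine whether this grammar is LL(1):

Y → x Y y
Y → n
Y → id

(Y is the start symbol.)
Yes, the grammar is LL(1).

For Y:
  PREDICT(Y → x Y y) = { 'x' }
  PREDICT(Y → n) = { 'n' }
  PREDICT(Y → id) = { 'id' }

All predict sets are disjoint. The grammar IS LL(1).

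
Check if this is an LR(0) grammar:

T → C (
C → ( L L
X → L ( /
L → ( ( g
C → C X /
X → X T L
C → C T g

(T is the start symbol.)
Augment with T' → T and build the canonical LR(0) collection (I0 = CLOSURE({[T' → . T]}), then GOTO on every symbol after a dot until no new states appear). It has 20 states:
  I0: { [C → . ( L L], [C → . C T g], [C → . C X /], [T → . C (], [T' → . T] }  — shift
  I1: { [C → ( . L L], [L → . ( ( g] }  — shift
  I2: { [C → . ( L L], [C → . C T g], [C → . C X /], [C → C . T g], [C → C . X /], [L → . ( ( g], [T → . C (], [T → C . (], [X → . L ( /], [X → . X T L] }  — shift
  I3: { [T' → T .] }  — accept
  I4: { [C → ( . L L], [L → ( . ( g], [L → . ( ( g], [T → C ( .] }  — shift, reduce
  I5: { [X → L . ( /] }  — shift
  I6: { [C → C T . g] }  — shift
  I7: { [C → . ( L L], [C → . C T g], [C → . C X /], [C → C X . /], [T → . C (], [X → X . T L] }  — shift
  I8: { [C → C X / .] }  — reduce
  I9: { [L → . ( ( g], [X → X T . L] }  — shift
  I10: { [L → ( . ( g] }  — shift
  I11: { [X → X T L .] }  — reduce
  I12: { [L → ( ( . g] }  — shift
  I13: { [L → ( ( g .] }  — reduce
  I14: { [C → C T g .] }  — reduce
  I15: { [X → L ( . /] }  — shift
  I16: { [X → L ( / .] }  — reduce
  I17: { [L → ( ( . g], [L → ( . ( g] }  — shift
  I18: { [C → ( L . L], [L → . ( ( g] }  — shift
  I19: { [C → ( L L .] }  — reduce

Conflict in state I4:
  Shift-reduce conflict between [T → C ( .] and [L → . ( ( g]
So the grammar is NOT LR(0).

Answer: No. Shift-reduce conflict between [T → C ( .] and [L → . ( ( g]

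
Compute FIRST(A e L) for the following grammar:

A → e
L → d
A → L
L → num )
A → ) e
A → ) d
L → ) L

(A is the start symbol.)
{ ')', 'd', 'e', 'num' }

FIRST sets of the non-terminals involved (from the grammar, by fixed-point iteration):
  FIRST(A) = { ')', 'd', 'e', 'num' }

To compute FIRST(A e L), process the symbols left to right:
Symbol A is a non-terminal. Add FIRST(A) \ {ε} = { ')', 'd', 'e', 'num' }
A is not nullable (ε ∉ FIRST(A)), so stop here.
FIRST(A e L) = { ')', 'd', 'e', 'num' }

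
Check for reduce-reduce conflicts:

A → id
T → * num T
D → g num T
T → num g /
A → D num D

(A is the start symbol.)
No reduce-reduce conflicts

A reduce-reduce conflict occurs when an LR(0) state has two complete items [A → α .] and [B → β .] — both call for a reduction, and with no lookahead the parser cannot choose between them.

Augment with A' → A and build the canonical LR(0) collection (I0 = CLOSURE({[A' → . A]}), then GOTO on every symbol after a dot until no new states appear). It has 15 states:
  I0: { [A → . D num D], [A → . id], [A' → . A], [D → . g num T] }  — shift
  I1: { [A' → A .] }  — accept
  I2: { [A → D . num D] }  — shift
  I3: { [D → g . num T] }  — shift
  I4: { [A → id .] }  — reduce
  I5: { [D → g num . T], [T → . * num T], [T → . num g /] }  — shift
  I6: { [T → * . num T] }  — shift
  I7: { [D → g num T .] }  — reduce
  I8: { [T → num . g /] }  — shift
  I9: { [T → num g . /] }  — shift
  I10: { [T → num g / .] }  — reduce
  I11: { [T → * num . T], [T → . * num T], [T → . num g /] }  — shift
  I12: { [T → * num T .] }  — reduce
  I13: { [A → D num . D], [D → . g num T] }  — shift
  I14: { [A → D num D .] }  — reduce

No state contains more than one complete item.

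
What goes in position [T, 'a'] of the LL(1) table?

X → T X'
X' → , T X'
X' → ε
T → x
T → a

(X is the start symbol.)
T → a

To find M[T, 'a'], we find productions for T where 'a' is in the predict set (PREDICT(N → α) = (FIRST(α) \ {ε}) ∪ (FOLLOW(N) if α ⇒* ε)).

T → x: PREDICT = { 'x' }
T → a: PREDICT = { 'a' }
  'a' is in predict set, so this production goes in M[T, 'a']

M[T, 'a'] = T → a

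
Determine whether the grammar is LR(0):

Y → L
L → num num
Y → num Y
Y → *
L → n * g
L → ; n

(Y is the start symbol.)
No. Shift-reduce conflict between [L → num num .] and [L → . ; n]

Augment with Y' → Y and build the canonical LR(0) collection (I0 = CLOSURE({[Y' → . Y]}), then GOTO on every symbol after a dot until no new states appear). It has 12 states:
  I0: { [L → . ; n], [L → . n * g], [L → . num num], [Y → . *], [Y → . L], [Y → . num Y], [Y' → . Y] }  — shift
  I1: { [Y → * .] }  — reduce
  I2: { [L → ; . n] }  — shift
  I3: { [Y → L .] }  — reduce
  I4: { [Y' → Y .] }  — accept
  I5: { [L → n . * g] }  — shift
  I6: { [L → . ; n], [L → . n * g], [L → . num num], [L → num . num], [Y → . *], [Y → . L], [Y → . num Y], [Y → num . Y] }  — shift
  I7: { [Y → num Y .] }  — reduce
  I8: { [L → . ; n], [L → . n * g], [L → . num num], [L → num . num], [L → num num .], [Y → . *], [Y → . L], [Y → . num Y], [Y → num . Y] }  — shift, reduce
  I9: { [L → n * . g] }  — shift
  I10: { [L → n * g .] }  — reduce
  I11: { [L → ; n .] }  — reduce

Conflict in state I8:
  Shift-reduce conflict between [L → num num .] and [L → . ; n]
So the grammar is NOT LR(0).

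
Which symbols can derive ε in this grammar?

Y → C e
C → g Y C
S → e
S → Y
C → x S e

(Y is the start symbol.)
There are no ε-productions, so no non-terminal can derive ε.
No non-terminals are nullable.

Answer: None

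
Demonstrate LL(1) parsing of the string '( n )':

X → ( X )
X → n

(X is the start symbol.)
LL(1) parsing maintains a stack (initially the start symbol over $) and the input. At each step: if the stack top is a terminal, match it against the current input token; if it is a non-terminal N, replace it with the RHS of M[N, lookahead] (the unique production whose predict set contains the lookahead).

Stack is shown with the top on the left.

Stack    Input    Action
------------------------
X $      ( n ) $  output X → ( X )
( X ) $  ( n ) $  match '('
X ) $    n ) $    output X → n
n ) $    n ) $    match 'n'
) $      ) $      match ')'
$        $        accept

The string is accepted.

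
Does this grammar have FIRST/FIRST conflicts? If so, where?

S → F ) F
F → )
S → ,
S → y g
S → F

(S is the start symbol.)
FIRST sets of the non-terminals at (or reachable through a nullable prefix from) the front of some alternative:
  FIRST(F) = { ')' }

Productions for S:
  S → F ) F: FIRST = { ')' }
  S → ,: FIRST = { ',' }
  S → y g: FIRST = { 'y' }
  S → F: FIRST = { ')' }
F has only one production, so no FIRST/FIRST conflict is possible there.

Conflict for S: S → F ) F and S → F
  Overlap: { ')' }

Answer: Yes. S → F ')' F / S → F on { ')' }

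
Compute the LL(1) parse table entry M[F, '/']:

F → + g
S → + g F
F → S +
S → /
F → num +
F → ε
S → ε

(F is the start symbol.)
To find M[F, '/'], we find productions for F where '/' is in the predict set (PREDICT(N → α) = (FIRST(α) \ {ε}) ∪ (FOLLOW(N) if α ⇒* ε)).

Relevant sets:
  FIRST(S) = { '+', '/', ε }
  FOLLOW(F) = { $, '+' }

F → + g: PREDICT = { '+' }
F → S +: PREDICT = { '+', '/' }
  '/' is in predict set, so this production goes in M[F, '/']
F → num +: PREDICT = { 'num' }
F → ε: PREDICT = { $, '+' }

M[F, '/'] = F → S +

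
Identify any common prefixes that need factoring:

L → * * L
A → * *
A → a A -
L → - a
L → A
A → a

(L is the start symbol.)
Yes, A has productions with common prefix 'a'

Left-factoring is needed when two productions for the same non-terminal
share a common prefix on the right-hand side.

Productions for L:
  L → * * L
  L → - a
  L → A
Productions for A:
  A → * *
  A → a A -
  A → a

Found common prefix 'a' in productions for A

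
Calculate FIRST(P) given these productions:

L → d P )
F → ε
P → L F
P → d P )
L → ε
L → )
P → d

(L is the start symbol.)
To compute FIRST(P), examine every production with P on the left-hand side, reading each right-hand side left to right until a non-nullable symbol is reached.

FIRST sets of the other non-terminals involved (by the same procedure, iterated to a fixed point):
  FIRST(L) = { ')', 'd', ε }
  FIRST(F) = { ε }

From P → L F:
  - L is a non-terminal: add FIRST(L) \ {ε} = { ')', 'd' }
    L is nullable, so continue to the next symbol
  - F is a non-terminal: add FIRST(F) \ {ε} = { }
    F is nullable and nothing follows, so the whole right-hand side can vanish: ε ∈ FIRST(P)
From P → d P ):
  - d is a terminal: add 'd' and stop
From P → d:
  - d is a terminal: add 'd' and stop

Collecting: FIRST(P) = { ')', 'd', ε }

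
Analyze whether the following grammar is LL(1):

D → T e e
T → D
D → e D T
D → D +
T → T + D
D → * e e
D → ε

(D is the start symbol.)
No. Predict set conflict for D: { 'e' }

Relevant sets:
  FIRST(T) = { '*', '+', 'e', ε }
  FIRST(D) = { '*', '+', 'e', ε }
  FOLLOW(D) = { $, '*', '+', 'e' }
  FOLLOW(T) = { $, '*', '+', 'e' }

For D:
  PREDICT(D → T e e) = { '*', '+', 'e' }
  PREDICT(D → e D T) = { 'e' }
  PREDICT(D → D '+') = { '*', '+', 'e' }
  PREDICT(D → '*' e e) = { '*' }
  PREDICT(D → ε) = { $, '*', '+', 'e' }
For T:
  PREDICT(T → D) = { $, '*', '+', 'e' }
  PREDICT(T → T '+' D) = { '*', '+', 'e' }

Conflict found: Predict set conflict for D: { 'e' }
The grammar is NOT LL(1).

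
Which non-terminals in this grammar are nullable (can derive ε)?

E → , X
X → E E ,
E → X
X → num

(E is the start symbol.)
There are no ε-productions, so no non-terminal can derive ε.
No non-terminals are nullable.

Answer: None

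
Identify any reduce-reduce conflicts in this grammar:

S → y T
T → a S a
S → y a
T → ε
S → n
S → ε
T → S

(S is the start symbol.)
Yes — I3: [S → .] vs [T → .]; I6: [S → .] vs [S → y a .]

A reduce-reduce conflict occurs when an LR(0) state has two complete items [A → α .] and [B → β .] — both call for a reduction, and with no lookahead the parser cannot choose between them.

Augment with S' → S and build the canonical LR(0) collection (I0 = CLOSURE({[S' → . S]}), then GOTO on every symbol after a dot until no new states appear). It has 9 states:
  I0: { [S → . n], [S → . y T], [S → . y a], [S → .], [S' → . S] }  — shift, reduce
  I1: { [S' → S .] }  — accept
  I2: { [S → n .] }  — reduce
  I3: { [S → . n], [S → . y T], [S → . y a], [S → .], [S → y . T], [S → y . a], [T → . S], [T → . a S a], [T → .] }  — shift, 2 reduces
  I4: { [T → S .] }  — reduce
  I5: { [S → y T .] }  — reduce
  I6: { [S → . n], [S → . y T], [S → . y a], [S → .], [S → y a .], [T → a . S a] }  — shift, 2 reduces
  I7: { [T → a S . a] }  — shift
  I8: { [T → a S a .] }  — reduce

I3 contains complete items [S → .], [T → .] — reduce-reduce conflict.
I6 contains complete items [S → .], [S → y a .] — reduce-reduce conflict.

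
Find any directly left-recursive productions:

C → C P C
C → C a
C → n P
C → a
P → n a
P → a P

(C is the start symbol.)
Yes, C is left-recursive

Direct left recursion occurs when N → N α for some non-terminal N (the right-hand side begins with the left-hand side itself).

C → C P C: LEFT RECURSIVE (starts with C)
C → C a: LEFT RECURSIVE (starts with C)
C → n P: starts with n
C → a: starts with a
P → n a: starts with n
P → a P: starts with a

The grammar has direct left recursion on: C.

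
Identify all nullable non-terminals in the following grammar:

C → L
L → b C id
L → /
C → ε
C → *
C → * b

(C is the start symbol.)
A non-terminal is nullable if it can derive ε (the empty string): either it has an ε-production, or it has a production whose right-hand side consists entirely of nullable non-terminals.

ε-productions: C → ε
So C is immediately nullable.
No further non-terminal can be added: every production for the remaining non-terminals contains a terminal or a non-nullable non-terminal.
Nullable = { 'C' }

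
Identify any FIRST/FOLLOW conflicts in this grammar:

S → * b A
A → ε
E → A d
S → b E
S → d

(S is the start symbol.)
No FIRST/FOLLOW conflicts.

A FIRST/FOLLOW conflict occurs when a non-terminal N has a nullable alternative N → β (β ⇒* ε) and another alternative N → α with FIRST(α) ∩ FOLLOW(N) ≠ ∅: on such a lookahead the parser cannot decide between expanding α and letting N vanish via β.

Nullable non-terminals: A.
A has a nullable alternative but only one production, so nothing to check.

E, S have no nullable alternative, so no FIRST/FOLLOW check is needed there.

No FIRST/FOLLOW conflicts found.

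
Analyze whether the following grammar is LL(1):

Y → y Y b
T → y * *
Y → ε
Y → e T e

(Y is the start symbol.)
Yes, the grammar is LL(1).

Relevant sets:
  FOLLOW(Y) = { $, 'b' }

For Y:
  PREDICT(Y → y Y b) = { 'y' }
  PREDICT(Y → ε) = { $, 'b' }
  PREDICT(Y → e T e) = { 'e' }
T has a single production, so nothing to check there.

All predict sets are disjoint. The grammar IS LL(1).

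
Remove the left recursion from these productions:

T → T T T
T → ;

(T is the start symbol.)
T is directly left-recursive. The standard transformation for
  A → A α₁ | ... | A α_m | β₁ | ... | β_n
is
  A  → β₁ A' | ... | β_n A'
  A' → α₁ A' | ... | α_m A' | ε

T → ; becomes T → ; T'
T → T T T becomes T' → T T T'
Add T' → ε

Resulting grammar:
T → ; T'
T' → T T T'
T' → ε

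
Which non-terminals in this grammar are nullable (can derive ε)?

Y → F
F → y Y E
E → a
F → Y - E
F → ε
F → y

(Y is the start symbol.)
A non-terminal is nullable if it can derive ε (the empty string): either it has an ε-production, or it has a production whose right-hand side consists entirely of nullable non-terminals.

ε-productions: F → ε
So F is immediately nullable.
Y → F: every symbol on the right is nullable, so Y is nullable too.
No further non-terminal can be added: every production for the remaining non-terminals contains a terminal or a non-nullable non-terminal.
Nullable = { 'F', 'Y' }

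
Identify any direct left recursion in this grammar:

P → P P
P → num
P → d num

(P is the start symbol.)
Direct left recursion occurs when N → N α for some non-terminal N (the right-hand side begins with the left-hand side itself).

P → P P: LEFT RECURSIVE (starts with P)
P → num: starts with num
P → d num: starts with d

The grammar has direct left recursion on: P.

Answer: Yes, P is left-recursive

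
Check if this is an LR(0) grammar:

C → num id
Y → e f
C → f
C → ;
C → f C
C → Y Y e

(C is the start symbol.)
A grammar is LR(0) if no state in the canonical LR(0) collection has:
  - both a shift item (dot before a terminal) and a complete item (shift-reduce conflict), or
  - two or more complete items (reduce-reduce conflict; the accept item [C' → C .] counts as a complete item here).

Augment with C' → C and build the canonical LR(0) collection (I0 = CLOSURE({[C' → . C]}), then GOTO on every symbol after a dot until no new states appear). It has 12 states:
  I0: { [C → . ;], [C → . Y Y e], [C → . f C], [C → . f], [C → . num id], [C' → . C], [Y → . e f] }  — shift
  I1: { [C → ; .] }  — reduce
  I2: { [C' → C .] }  — accept
  I3: { [C → Y . Y e], [Y → . e f] }  — shift
  I4: { [Y → e . f] }  — shift
  I5: { [C → . ;], [C → . Y Y e], [C → . f C], [C → . f], [C → . num id], [C → f . C], [C → f .], [Y → . e f] }  — shift, reduce
  I6: { [C → num . id] }  — shift
  I7: { [C → num id .] }  — reduce
  I8: { [C → f C .] }  — reduce
  I9: { [Y → e f .] }  — reduce
  I10: { [C → Y Y . e] }  — shift
  I11: { [C → Y Y e .] }  — reduce

Conflict in state I5:
  Shift-reduce conflict between [C → f .] and [C → . ;]
So the grammar is NOT LR(0).

Answer: No. Shift-reduce conflict between [C → f .] and [C → . ;]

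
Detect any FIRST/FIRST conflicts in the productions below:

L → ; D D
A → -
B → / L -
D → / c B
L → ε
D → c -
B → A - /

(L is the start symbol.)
No FIRST/FIRST conflicts.

FIRST sets of the non-terminals at (or reachable through a nullable prefix from) the front of some alternative:
  FIRST(A) = { '-' }

Productions for L:
  L → ; D D: FIRST = { ';' }
  L → ε: FIRST = { ε }
Productions for B:
  B → / L -: FIRST = { '/' }
  B → A - /: FIRST = { '-' }
Productions for D:
  D → / c B: FIRST = { '/' }
  D → c -: FIRST = { 'c' }
A has only one production, so no FIRST/FIRST conflict is possible there.

All alternatives of each non-terminal have pairwise disjoint FIRST sets.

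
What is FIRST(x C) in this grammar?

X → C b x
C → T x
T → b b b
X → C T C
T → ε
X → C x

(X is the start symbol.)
{ 'x' }

To compute FIRST(x C), process the symbols left to right:
Symbol x is a terminal. Add 'x' and stop.
FIRST(x C) = { 'x' }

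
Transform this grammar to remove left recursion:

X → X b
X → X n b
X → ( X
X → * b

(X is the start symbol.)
X → ( X X'
X → * b X'
X' → b X'
X' → n b X'
X' → ε

X is directly left-recursive. The standard transformation for
  A → A α₁ | ... | A α_m | β₁ | ... | β_n
is
  A  → β₁ A' | ... | β_n A'
  A' → α₁ A' | ... | α_m A' | ε

X → ( X becomes X → ( X X'
X → * b becomes X → * b X'
X → X b becomes X' → b X'
X → X n b becomes X' → n b X'
Add X' → ε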